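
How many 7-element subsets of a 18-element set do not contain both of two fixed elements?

All 7-subsets: C(18,7) = 31824. Those containing both fixed elements: C(16,5) = 4368.
31824 − 4368 = 27456.

27456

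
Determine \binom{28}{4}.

C(28,4) = (28·27·26·25) / 4! = 491400 / 24 = 20475.

20475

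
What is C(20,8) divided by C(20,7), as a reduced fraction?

13/8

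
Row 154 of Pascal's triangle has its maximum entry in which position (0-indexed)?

77

C(154,j) is maximized at j = 154/2 = 77.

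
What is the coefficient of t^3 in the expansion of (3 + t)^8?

13608

The general term is C(8,j)·(3)^j·(t)^(8-j); the t^3 term has j = 5.
C(8,5) = 56.
Coefficient = C(8,5) · 3^5 = 56 · 243 = 13608.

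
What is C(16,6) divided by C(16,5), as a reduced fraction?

C(n,k+1)/C(n,k) = (n−k)/(k+1) = (16−5)/(5+1) = 11/6.

11/6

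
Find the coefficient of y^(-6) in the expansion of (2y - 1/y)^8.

General term: C(8,j)·(2y)^j·(-1/y)^(8-j), with y-exponent 1j − 1(8−j) = 2j − 8.
Set 2j − 8 = -6: j = 1.
C(8,1) = 8; 2^1 = 2; (-1)^7 = -1.
Coefficient = 8 · 2 · (-1) = -16.

-16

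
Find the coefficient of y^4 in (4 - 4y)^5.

The general term is C(5,j)·(4)^j·(-4y)^(5-j); the y^4 term has j = 1.
C(5,1) = 5.
Coefficient = C(5,1) · 4^1 · (-4)^4 = 5 · 4 · 256 = 5120.

5120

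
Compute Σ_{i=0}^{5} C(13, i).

2380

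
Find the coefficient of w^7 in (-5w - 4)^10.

600000000

The general term is C(10,j)·(-5w)^j·(-4)^(10-j); the w^7 term has j = 7.
C(10,7) = 120.
Coefficient = C(10,7) · (-5)^7 · (-4)^3 = 120 · (-78125) · (-64) = 600000000.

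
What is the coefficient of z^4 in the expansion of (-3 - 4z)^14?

The general term is C(14,j)·(-3)^j·(-4z)^(14-j); the z^4 term has j = 10.
C(14,10) = 1001.
Coefficient = C(14,10) · (-3)^10 · (-4)^4 = 1001 · 59049 · 256 = 15131660544.

15131660544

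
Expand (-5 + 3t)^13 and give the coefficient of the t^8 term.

-26387521875

The general term is C(13,j)·(-5)^j·(3t)^(13-j); the t^8 term has j = 5.
C(13,5) = 1287.
Coefficient = C(13,5) · (-5)^5 · 3^8 = 1287 · (-3125) · 6561 = -26387521875.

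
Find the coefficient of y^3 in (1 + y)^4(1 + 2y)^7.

704

Coefficient of y^3 = Σ_{j} C(4,j)·1^j·C(7,3-j)·2^(3-j) for j from 0 to 3.
= 280 + 336 + 84 + 4 = 704.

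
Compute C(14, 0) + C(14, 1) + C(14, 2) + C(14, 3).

470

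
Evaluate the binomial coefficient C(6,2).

15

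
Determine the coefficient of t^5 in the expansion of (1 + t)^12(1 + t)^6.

(1 + t)^12(1 + t)^6 = (1 + t)^18, so the coefficient of t^5 is C(18,5)·1^5 = 8568·1 = 8568.

8568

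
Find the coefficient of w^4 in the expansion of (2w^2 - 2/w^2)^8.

-14336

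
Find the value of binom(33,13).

573166440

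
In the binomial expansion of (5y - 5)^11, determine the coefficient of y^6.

-22558593750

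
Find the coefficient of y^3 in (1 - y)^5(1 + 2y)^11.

Coefficient of y^3 = Σ_{j} C(5,j)·(-1)^j·C(11,3-j)·2^(3-j) for j from 0 to 3.
= 1320 + (-1100) + 220 + (-10) = 430.

430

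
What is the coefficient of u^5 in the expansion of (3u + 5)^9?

The general term is C(9,j)·(3u)^j·(5)^(9-j); the u^5 term has j = 5.
C(9,5) = 126.
Coefficient = C(9,5) · 3^5 · 5^4 = 126 · 243 · 625 = 19136250.

19136250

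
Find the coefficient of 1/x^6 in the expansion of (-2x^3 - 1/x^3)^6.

General term: C(6,j)·(-2x^3)^j·(-1/x^3)^(6-j), with x-exponent 3j − 3(6−j) = 6j − 18.
Set 6j − 18 = -6: j = 2.
C(6,2) = 15; (-2)^2 = 4; (-1)^4 = 1.
Coefficient = 15 · 4 · 1 = 60.

60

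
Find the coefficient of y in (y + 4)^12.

50331648

The general term is C(12,j)·(y)^j·(4)^(12-j); the y^1 term has j = 1.
C(12,1) = 12.
Coefficient = C(12,1) · 4^11 = 12 · 4194304 = 50331648.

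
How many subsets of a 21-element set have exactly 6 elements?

54264

Choose the 6 positions: C(21,6) = 54264.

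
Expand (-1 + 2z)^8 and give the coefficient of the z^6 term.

1792

The general term is C(8,j)·(-1)^j·(2z)^(8-j); the z^6 term has j = 2.
C(8,2) = 28.
Coefficient = C(8,2) · 2^6 = 28 · 64 = 1792.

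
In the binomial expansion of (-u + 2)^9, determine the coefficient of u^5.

The general term is C(9,j)·(-u)^j·(2)^(9-j); the u^5 term has j = 5.
C(9,5) = 126.
Coefficient = C(9,5) · (-1)^5 · 2^4 = 126 · (-1) · 16 = -2016.

-2016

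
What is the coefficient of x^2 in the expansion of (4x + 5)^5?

20000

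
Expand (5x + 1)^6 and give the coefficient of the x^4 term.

The general term is C(6,j)·(5x)^j·(1)^(6-j); the x^4 term has j = 4.
C(6,4) = 15.
Coefficient = C(6,4) · 5^4 = 15 · 625 = 9375.

9375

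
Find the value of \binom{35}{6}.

1623160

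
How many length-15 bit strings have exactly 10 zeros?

3003

Choose the 10 positions: C(15,10) = 3003.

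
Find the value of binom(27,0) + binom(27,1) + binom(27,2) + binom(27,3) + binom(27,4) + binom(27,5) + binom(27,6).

397594

1 + 27 + 351 + 2925 + 17550 + 80730 + 296010 = 397594.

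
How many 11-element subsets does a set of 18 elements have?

C(18,11) = C(18,7) by symmetry.
C(18,7) = (18·17·16·15·14·13·12) / 7! = 160392960 / 5040 = 31824.

31824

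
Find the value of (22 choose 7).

C(22,7) = (22·21·20·19·18·17·16) / 7! = 859541760 / 5040 = 170544.

170544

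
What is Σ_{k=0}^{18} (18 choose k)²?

9075135300

Σ C(18,k)² is the coefficient of x^18 in (1+x)^18(1+x)^18 = (1+x)^36, i.e. C(36,18) = 9075135300.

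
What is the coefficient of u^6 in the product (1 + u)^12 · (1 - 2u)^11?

Coefficient of u^6 = Σ_{j} C(12,j)·1^j·C(11,6-j)·(-2)^(6-j) for j from 0 to 6.
= 29568 + (-177408) + 348480 + (-290400) + 108900 + (-17424) + 924 = 2640.

2640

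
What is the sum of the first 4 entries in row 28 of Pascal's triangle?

3683

1 + 28 + 378 + 3276 = 3683.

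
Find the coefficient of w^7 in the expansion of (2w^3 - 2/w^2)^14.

General term: C(14,j)·(2w^3)^j·(-2/w^2)^(14-j), with w-exponent 3j − 2(14−j) = 5j − 28.
Set 5j − 28 = 7: j = 7.
C(14,7) = 3432; 2^7 = 128; (-2)^7 = -128.
Coefficient = 3432 · 128 · (-128) = -56229888.

-56229888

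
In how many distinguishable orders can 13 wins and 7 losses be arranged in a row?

Choose positions for the wins: C(20,13) = 77520.

77520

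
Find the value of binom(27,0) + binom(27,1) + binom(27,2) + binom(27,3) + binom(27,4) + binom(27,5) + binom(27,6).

397594

1 + 27 + 351 + 2925 + 17550 + 80730 + 296010 = 397594.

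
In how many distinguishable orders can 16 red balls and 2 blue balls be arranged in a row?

Choose positions for the red balls: C(18,16) = 153.

153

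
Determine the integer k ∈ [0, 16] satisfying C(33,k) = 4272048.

C(33,k) increases on 0 ≤ k ≤ 16. C(33,6) = 1107568 and C(33,7) = 4272048, so k = 7.

7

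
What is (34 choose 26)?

18156204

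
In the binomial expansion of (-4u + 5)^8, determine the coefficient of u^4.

The general term is C(8,j)·(-4u)^j·(5)^(8-j); the u^4 term has j = 4.
C(8,4) = 70.
Coefficient = C(8,4) · (-4)^4 · 5^4 = 70 · 256 · 625 = 11200000.

11200000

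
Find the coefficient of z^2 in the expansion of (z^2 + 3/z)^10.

153090

General term: C(10,j)·(z^2)^j·(3/z)^(10-j), with z-exponent 2j − 1(10−j) = 3j − 10.
Set 3j − 10 = 2: j = 4.
C(10,4) = 210; 1^4 = 1; 3^6 = 729.
Coefficient = 210 · 1 · 729 = 153090.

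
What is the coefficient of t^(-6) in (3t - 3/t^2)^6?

General term: C(6,j)·(3t)^j·(-3/t^2)^(6-j), with t-exponent 1j − 2(6−j) = 3j − 12.
Set 3j − 12 = -6: j = 2.
C(6,2) = 15; 3^2 = 9; (-3)^4 = 81.
Coefficient = 15 · 9 · 81 = 10935.

10935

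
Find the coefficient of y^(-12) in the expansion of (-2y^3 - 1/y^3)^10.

General term: C(10,j)·(-2y^3)^j·(-1/y^3)^(10-j), with y-exponent 3j − 3(10−j) = 6j − 30.
Set 6j − 30 = -12: j = 3.
C(10,3) = 120; (-2)^3 = -8; (-1)^7 = -1.
Coefficient = 120 · (-8) · (-1) = 960.

960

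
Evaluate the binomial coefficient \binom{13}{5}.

1287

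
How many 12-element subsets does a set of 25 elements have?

C(25,12) = (25·24·23·22·21·20·19·18·17·16·15·14) / 12! = 2490952020480000 / 479001600 = 5200300.

5200300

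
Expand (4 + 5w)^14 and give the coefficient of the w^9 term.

4004000000000

The general term is C(14,j)·(4)^j·(5w)^(14-j); the w^9 term has j = 5.
C(14,5) = 2002.
Coefficient = C(14,5) · 4^5 · 5^9 = 2002 · 1024 · 1953125 = 4004000000000.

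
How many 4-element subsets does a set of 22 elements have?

C(22,4) = (22·21·20·19) / 4! = 175560 / 24 = 7315.

7315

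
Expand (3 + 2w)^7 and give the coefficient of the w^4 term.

The general term is C(7,j)·(3)^j·(2w)^(7-j); the w^4 term has j = 3.
C(7,3) = 35.
Coefficient = C(7,3) · 3^3 · 2^4 = 35 · 27 · 16 = 15120.

15120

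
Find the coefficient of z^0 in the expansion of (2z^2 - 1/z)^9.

General term: C(9,j)·(2z^2)^j·(-1/z)^(9-j), with z-exponent 2j − 1(9−j) = 3j − 9.
Set 3j − 9 = 0: j = 3.
C(9,3) = 84; 2^3 = 8; (-1)^6 = 1.
Coefficient = 84 · 8 · 1 = 672.

672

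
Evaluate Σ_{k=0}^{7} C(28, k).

1683218

1 + 28 + 378 + 3276 + 20475 + 98280 + 376740 + 1184040 = 1683218.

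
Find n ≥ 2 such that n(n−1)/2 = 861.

42

n(n−1)/2 = 861 ⇒ n(n−1) = 1722. Since 42·41 = 1722, n = 42.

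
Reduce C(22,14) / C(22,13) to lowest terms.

C(n,k+1)/C(n,k) = (n−k)/(k+1) = (22−13)/(13+1) = 9/14.

9/14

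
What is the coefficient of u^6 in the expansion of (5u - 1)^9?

-1312500

The general term is C(9,j)·(5u)^j·(-1)^(9-j); the u^6 term has j = 6.
C(9,6) = 84.
Coefficient = C(9,6) · 5^6 · (-1)^3 = 84 · 15625 · (-1) = -1312500.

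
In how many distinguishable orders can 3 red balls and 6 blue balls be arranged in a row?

Choose positions for the red balls: C(9,3) = 84.

84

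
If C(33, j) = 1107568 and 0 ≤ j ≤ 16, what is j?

6

C(33,j) increases on 0 ≤ j ≤ 16. C(33,5) = 237336 and C(33,6) = 1107568, so j = 6.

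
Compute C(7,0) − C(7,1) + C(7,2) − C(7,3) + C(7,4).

15

The partial alternating sum Σ_{k=0}^{4} (−1)^k C(7,k) = (−1)^4 C(6,4) = 15.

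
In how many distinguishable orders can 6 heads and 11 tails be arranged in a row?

Choose positions for the heads: C(17,6) = 12376.

12376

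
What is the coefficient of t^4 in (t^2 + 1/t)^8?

General term: C(8,j)·(t^2)^j·(1/t)^(8-j), with t-exponent 2j − 1(8−j) = 3j − 8.
Set 3j − 8 = 4: j = 4.
C(8,4) = 70; 1^4 = 1; 1^4 = 1.
Coefficient = 70 · 1 · 1 = 70.

70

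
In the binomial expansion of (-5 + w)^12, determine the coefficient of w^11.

-60

The general term is C(12,j)·(-5)^j·(w)^(12-j); the w^11 term has j = 1.
C(12,1) = 12.
Coefficient = C(12,1) · (-5)^1 = 12 · (-5) = -60.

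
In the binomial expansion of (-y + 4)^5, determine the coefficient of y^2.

640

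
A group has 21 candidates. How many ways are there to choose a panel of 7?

116280

This is C(21,7) = 116280.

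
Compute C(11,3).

165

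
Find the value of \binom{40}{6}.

3838380

C(40,6) = (40·39·38·37·36·35) / 6! = 2763633600 / 720 = 3838380.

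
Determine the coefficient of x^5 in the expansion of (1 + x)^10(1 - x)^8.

56

Coefficient of x^5 = Σ_{j} C(10,j)·1^j·C(8,5-j)·(-1)^(5-j) for j from 0 to 5.
= (-56) + 700 + (-2520) + 3360 + (-1680) + 252 = 56.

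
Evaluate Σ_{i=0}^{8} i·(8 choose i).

Since i·C(8,i) = 8·C(7,i−1), the sum is 8·2^7 = 8·128 = 1024.

1024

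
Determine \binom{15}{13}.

105

C(15,13) = C(15,2) by symmetry.
C(15,2) = (15·14) / 2! = 210 / 2 = 105.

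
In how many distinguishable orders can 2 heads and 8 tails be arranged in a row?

45

Choose positions for the heads: C(10,2) = 45.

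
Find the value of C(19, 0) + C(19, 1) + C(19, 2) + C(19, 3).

1 + 19 + 171 + 969 = 1160.

1160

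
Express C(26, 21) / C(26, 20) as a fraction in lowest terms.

C(n,k+1)/C(n,k) = (n−k)/(k+1) = (26−20)/(20+1) = 6/21 = 2/7.

2/7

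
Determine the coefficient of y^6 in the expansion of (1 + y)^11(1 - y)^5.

Coefficient of y^6 = Σ_{j} C(11,j)·1^j·C(5,6-j)·(-1)^(6-j) for j from 1 to 6.
= (-11) + 275 + (-1650) + 3300 + (-2310) + 462 = 66.

66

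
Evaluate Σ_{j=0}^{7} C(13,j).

5812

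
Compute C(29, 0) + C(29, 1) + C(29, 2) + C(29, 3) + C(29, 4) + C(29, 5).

1 + 29 + 406 + 3654 + 23751 + 118755 = 146596.

146596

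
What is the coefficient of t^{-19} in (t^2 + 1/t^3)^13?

715

General term: C(13,j)·(t^2)^j·(1/t^3)^(13-j), with t-exponent 2j − 3(13−j) = 5j − 39.
Set 5j − 39 = -19: j = 4.
C(13,4) = 715; 1^4 = 1; 1^9 = 1.
Coefficient = 715 · 1 · 1 = 715.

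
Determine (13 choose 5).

C(13,5) = (13·12·11·10·9) / 5! = 154440 / 120 = 1287.

1287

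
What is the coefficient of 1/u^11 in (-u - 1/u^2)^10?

120

General term: C(10,j)·(-u)^j·(-1/u^2)^(10-j), with u-exponent 1j − 2(10−j) = 3j − 20.
Set 3j − 20 = -11: j = 3.
C(10,3) = 120; (-1)^3 = -1; (-1)^7 = -1.
Coefficient = 120 · (-1) · (-1) = 120.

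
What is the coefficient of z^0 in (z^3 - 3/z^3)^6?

General term: C(6,j)·(z^3)^j·(-3/z^3)^(6-j), with z-exponent 3j − 3(6−j) = 6j − 18.
Set 6j − 18 = 0: j = 3.
C(6,3) = 20; 1^3 = 1; (-3)^3 = -27.
Coefficient = 20 · 1 · (-27) = -540.

-540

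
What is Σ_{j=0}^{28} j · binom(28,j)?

Since j·C(28,j) = 28·C(27,j−1), the sum is 28·2^27 = 28·134217728 = 3758096384.

3758096384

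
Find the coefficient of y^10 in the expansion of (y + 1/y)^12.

General term: C(12,j)·(y)^j·(1/y)^(12-j), with y-exponent 1j − 1(12−j) = 2j − 12.
Set 2j − 12 = 10: j = 11.
C(12,11) = 12; 1^11 = 1; 1^1 = 1.
Coefficient = 12 · 1 · 1 = 12.

12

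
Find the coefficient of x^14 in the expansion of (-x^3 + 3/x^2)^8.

252

General term: C(8,j)·(-x^3)^j·(3/x^2)^(8-j), with x-exponent 3j − 2(8−j) = 5j − 16.
Set 5j − 16 = 14: j = 6.
C(8,6) = 28; (-1)^6 = 1; 3^2 = 9.
Coefficient = 28 · 1 · 9 = 252.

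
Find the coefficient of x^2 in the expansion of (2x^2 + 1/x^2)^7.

560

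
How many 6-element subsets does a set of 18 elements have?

18564

C(18,6) = (18·17·16·15·14·13) / 6! = 13366080 / 720 = 18564.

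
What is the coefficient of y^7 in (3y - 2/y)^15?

General term: C(15,j)·(3y)^j·(-2/y)^(15-j), with y-exponent 1j − 1(15−j) = 2j − 15.
Set 2j − 15 = 7: j = 11.
C(15,11) = 1365; 3^11 = 177147; (-2)^4 = 16.
Coefficient = 1365 · 177147 · 16 = 3868890480.

3868890480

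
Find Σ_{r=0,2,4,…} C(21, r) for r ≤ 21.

Half of (1+1)^21 + (1−1)^21 gives the even-index sum: 2^20 = 1048576.

1048576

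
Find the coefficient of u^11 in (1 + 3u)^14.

64481508

The general term is C(14,j)·(1)^j·(3u)^(14-j); the u^11 term has j = 3.
C(14,3) = 364.
Coefficient = C(14,3) · 3^11 = 364 · 177147 = 64481508.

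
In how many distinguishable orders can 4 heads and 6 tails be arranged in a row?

210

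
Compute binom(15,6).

C(15,6) = (15·14·13·12·11·10) / 6! = 3603600 / 720 = 5005.

5005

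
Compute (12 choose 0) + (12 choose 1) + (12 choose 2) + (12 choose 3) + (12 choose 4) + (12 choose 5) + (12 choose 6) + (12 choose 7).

3302

1 + 12 + 66 + 220 + 495 + 792 + 924 + 792 = 3302.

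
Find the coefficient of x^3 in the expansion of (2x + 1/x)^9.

General term: C(9,j)·(2x)^j·(1/x)^(9-j), with x-exponent 1j − 1(9−j) = 2j − 9.
Set 2j − 9 = 3: j = 6.
C(9,6) = 84; 2^6 = 64; 1^3 = 1.
Coefficient = 84 · 64 · 1 = 5376.

5376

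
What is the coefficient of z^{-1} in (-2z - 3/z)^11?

-10777536

General term: C(11,j)·(-2z)^j·(-3/z)^(11-j), with z-exponent 1j − 1(11−j) = 2j − 11.
Set 2j − 11 = -1: j = 5.
C(11,5) = 462; (-2)^5 = -32; (-3)^6 = 729.
Coefficient = 462 · (-32) · 729 = -10777536.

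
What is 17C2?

136

C(17,2) = (17·16) / 2! = 272 / 2 = 136.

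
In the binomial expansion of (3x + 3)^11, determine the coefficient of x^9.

The general term is C(11,j)·(3x)^j·(3)^(11-j); the x^9 term has j = 9.
C(11,9) = 55.
Coefficient = C(11,9) · 3^9 · 3^2 = 55 · 19683 · 9 = 9743085.

9743085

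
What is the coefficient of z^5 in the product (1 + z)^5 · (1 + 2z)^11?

56695

Coefficient of z^5 = Σ_{j} C(5,j)·1^j·C(11,5-j)·2^(5-j) for j from 0 to 5.
= 14784 + 26400 + 13200 + 2200 + 110 + 1 = 56695.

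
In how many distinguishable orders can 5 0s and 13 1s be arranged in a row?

Choose positions for the 0s: C(18,5) = 8568.

8568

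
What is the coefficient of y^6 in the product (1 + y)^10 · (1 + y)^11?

54264

(1 + y)^10(1 + y)^11 = (1 + y)^21, so the coefficient of y^6 is C(21,6)·1^6 = 54264·1 = 54264.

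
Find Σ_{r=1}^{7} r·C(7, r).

Since r·C(7,r) = 7·C(6,r−1), the sum is 7·2^6 = 7·64 = 448.

448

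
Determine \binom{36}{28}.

C(36,28) = C(36,8) by symmetry.
C(36,8) = (36·35·34·33·32·31·30·29) / 8! = 1220096908800 / 40320 = 30260340.

30260340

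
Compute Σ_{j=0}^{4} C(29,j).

27841

1 + 29 + 406 + 3654 + 23751 = 27841.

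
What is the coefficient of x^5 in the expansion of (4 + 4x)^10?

264241152

The general term is C(10,j)·(4)^j·(4x)^(10-j); the x^5 term has j = 5.
C(10,5) = 252.
Coefficient = C(10,5) · 4^5 · 4^5 = 252 · 1024 · 1024 = 264241152.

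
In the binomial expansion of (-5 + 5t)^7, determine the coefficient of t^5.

1640625

The general term is C(7,j)·(-5)^j·(5t)^(7-j); the t^5 term has j = 2.
C(7,2) = 21.
Coefficient = C(7,2) · (-5)^2 · 5^5 = 21 · 25 · 3125 = 1640625.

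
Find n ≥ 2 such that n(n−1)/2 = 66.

n(n−1)/2 = 66 ⇒ n(n−1) = 132. Since 12·11 = 132, n = 12.

12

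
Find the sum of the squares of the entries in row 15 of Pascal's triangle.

155117520

Σ C(15,r)² is the coefficient of x^15 in (1+x)^15(1+x)^15 = (1+x)^30, i.e. C(30,15) = 155117520.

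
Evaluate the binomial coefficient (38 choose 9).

163011640

C(38,9) = (38·37·36·35·34·33·32·31·30) / 9! = 59153663923200 / 362880 = 163011640.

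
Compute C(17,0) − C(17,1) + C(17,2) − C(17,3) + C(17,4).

The partial alternating sum Σ_{k=0}^{4} (−1)^k C(17,k) = (−1)^4 C(16,4) = 1820.

1820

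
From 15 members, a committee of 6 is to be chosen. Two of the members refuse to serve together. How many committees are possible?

4290

All 6-subsets: C(15,6) = 5005. Those containing both fixed elements: C(13,4) = 715.
5005 − 715 = 4290.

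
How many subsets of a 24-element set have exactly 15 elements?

Choose the 15 positions: C(24,15) = 1307504.

1307504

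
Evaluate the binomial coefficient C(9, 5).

126

C(9,5) = C(9,4) by symmetry.
C(9,4) = (9·8·7·6) / 4! = 3024 / 24 = 126.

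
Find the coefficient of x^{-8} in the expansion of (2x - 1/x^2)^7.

General term: C(7,j)·(2x)^j·(-1/x^2)^(7-j), with x-exponent 1j − 2(7−j) = 3j − 14.
Set 3j − 14 = -8: j = 2.
C(7,2) = 21; 2^2 = 4; (-1)^5 = -1.
Coefficient = 21 · 4 · (-1) = -84.

-84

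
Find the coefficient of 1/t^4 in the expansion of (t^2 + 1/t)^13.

General term: C(13,j)·(t^2)^j·(1/t)^(13-j), with t-exponent 2j − 1(13−j) = 3j − 13.
Set 3j − 13 = -4: j = 3.
C(13,3) = 286; 1^3 = 1; 1^10 = 1.
Coefficient = 286 · 1 · 1 = 286.

286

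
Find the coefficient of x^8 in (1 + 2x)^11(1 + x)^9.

Coefficient of x^8 = Σ_{j} C(11,j)·2^j·C(9,8-j)·1^(8-j) for j from 0 to 8.
= 9 + 792 + 18480 + 166320 + 665280 + 1241856 + 1064448 + 380160 + 42240 = 3579585.

3579585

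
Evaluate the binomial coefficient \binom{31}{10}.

44352165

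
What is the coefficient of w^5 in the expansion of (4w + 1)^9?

129024

The general term is C(9,j)·(4w)^j·(1)^(9-j); the w^5 term has j = 5.
C(9,5) = 126.
Coefficient = C(9,5) · 4^5 = 126 · 1024 = 129024.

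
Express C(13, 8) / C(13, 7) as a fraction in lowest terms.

3/4

C(n,k+1)/C(n,k) = (n−k)/(k+1) = (13−7)/(7+1) = 6/8 = 3/4.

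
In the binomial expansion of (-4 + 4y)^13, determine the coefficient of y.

872415232

The general term is C(13,j)·(-4)^j·(4y)^(13-j); the y^1 term has j = 12.
C(13,12) = 13.
Coefficient = C(13,12) · (-4)^12 · 4^1 = 13 · 16777216 · 4 = 872415232.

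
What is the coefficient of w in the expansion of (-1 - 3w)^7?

The general term is C(7,j)·(-1)^j·(-3w)^(7-j); the w^1 term has j = 6.
C(7,6) = 7.
Coefficient = C(7,6) · (-3)^1 = 7 · (-3) = -21.

-21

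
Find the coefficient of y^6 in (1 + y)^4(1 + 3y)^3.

135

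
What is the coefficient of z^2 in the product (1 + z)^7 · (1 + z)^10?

Coefficient of z^2 = Σ_{j} C(7,j)·C(10,2-j) for j from 0 to 2.
= 45 + 70 + 21 = 136.

136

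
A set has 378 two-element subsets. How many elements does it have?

28

n(n−1)/2 = 378 ⇒ n(n−1) = 756. Since 28·27 = 756, n = 28.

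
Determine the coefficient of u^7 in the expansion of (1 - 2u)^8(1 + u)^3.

Coefficient of u^7 = Σ_{j} C(8,j)·(-2)^j·C(3,7-j)·1^(7-j) for j from 4 to 7.
= 1120 + (-5376) + 5376 + (-1024) = 96.

96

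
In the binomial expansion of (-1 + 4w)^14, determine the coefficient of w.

The general term is C(14,j)·(-1)^j·(4w)^(14-j); the w^1 term has j = 13.
C(14,13) = 14.
Coefficient = C(14,13) · (-1)^13 · 4^1 = 14 · (-1) · 4 = -56.

-56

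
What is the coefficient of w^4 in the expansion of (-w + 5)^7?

4375

The general term is C(7,j)·(-w)^j·(5)^(7-j); the w^4 term has j = 4.
C(7,4) = 35.
Coefficient = C(7,4) · 5^3 = 35 · 125 = 4375.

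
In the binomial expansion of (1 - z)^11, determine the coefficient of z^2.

55

The general term is C(11,j)·(1)^j·(-z)^(11-j); the z^2 term has j = 9.
C(11,9) = 55.
Coefficient = C(11,9) = 55.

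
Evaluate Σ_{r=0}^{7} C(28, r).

1683218

1 + 28 + 378 + 3276 + 20475 + 98280 + 376740 + 1184040 = 1683218.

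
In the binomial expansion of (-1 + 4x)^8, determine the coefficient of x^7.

-131072

The general term is C(8,j)·(-1)^j·(4x)^(8-j); the x^7 term has j = 1.
C(8,1) = 8.
Coefficient = C(8,1) · (-1)^1 · 4^7 = 8 · (-1) · 16384 = -131072.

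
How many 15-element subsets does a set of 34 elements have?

1855967520

C(34,15) = (34·33·32·31·30·29·28·27·26·25·24·23·22·21·20) / 15! = 2427001153744527360000 / 1307674368000 = 1855967520.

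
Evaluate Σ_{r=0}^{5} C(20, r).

1 + 20 + 190 + 1140 + 4845 + 15504 = 21700.

21700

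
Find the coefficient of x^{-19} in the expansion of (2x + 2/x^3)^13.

General term: C(13,j)·(2x)^j·(2/x^3)^(13-j), with x-exponent 1j − 3(13−j) = 4j − 39.
Set 4j − 39 = -19: j = 5.
C(13,5) = 1287; 2^5 = 32; 2^8 = 256.
Coefficient = 1287 · 32 · 256 = 10543104.

10543104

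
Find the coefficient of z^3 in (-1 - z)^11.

-165

The general term is C(11,j)·(-1)^j·(-z)^(11-j); the z^3 term has j = 8.
C(11,8) = 165.
Coefficient = C(11,8) · (-1)^3 = 165 · (-1) = -165.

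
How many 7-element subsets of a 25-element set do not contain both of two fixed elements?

All 7-subsets: C(25,7) = 480700. Those containing both fixed elements: C(23,5) = 33649.
480700 − 33649 = 447051.

447051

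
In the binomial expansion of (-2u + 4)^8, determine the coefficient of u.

The general term is C(8,j)·(-2u)^j·(4)^(8-j); the u^1 term has j = 1.
C(8,1) = 8.
Coefficient = C(8,1) · (-2)^1 · 4^7 = 8 · (-2) · 16384 = -262144.

-262144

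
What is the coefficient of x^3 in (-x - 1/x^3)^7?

-7

General term: C(7,j)·(-x)^j·(-1/x^3)^(7-j), with x-exponent 1j − 3(7−j) = 4j − 21.
Set 4j − 21 = 3: j = 6.
C(7,6) = 7; (-1)^6 = 1; (-1)^1 = -1.
Coefficient = 7 · 1 · (-1) = -7.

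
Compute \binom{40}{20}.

C(40,20) = (40·39·38·37·36·35·34·33·32·31·30·29·28·27·26·25·24·23·22·21) / 20! = 335367096786357081410764800000 / 2432902008176640000 = 137846528820.

137846528820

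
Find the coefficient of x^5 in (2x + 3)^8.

The general term is C(8,j)·(2x)^j·(3)^(8-j); the x^5 term has j = 5.
C(8,5) = 56.
Coefficient = C(8,5) · 2^5 · 3^3 = 56 · 32 · 27 = 48384.

48384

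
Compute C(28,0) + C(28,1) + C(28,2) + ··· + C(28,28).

268435456

Setting x = 1 in (1+x)^28 gives Σ C(28,k) = 2^28 = 268435456.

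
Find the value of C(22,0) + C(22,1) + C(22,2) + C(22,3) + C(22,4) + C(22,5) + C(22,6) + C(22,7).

280600

1 + 22 + 231 + 1540 + 7315 + 26334 + 74613 + 170544 = 280600.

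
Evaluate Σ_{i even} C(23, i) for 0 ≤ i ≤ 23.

4194304

Even-i terms of row 23 sum to 2^22 = 4194304.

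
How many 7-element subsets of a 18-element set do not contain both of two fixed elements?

All 7-subsets: C(18,7) = 31824. Those containing both fixed elements: C(16,5) = 4368.
31824 − 4368 = 27456.

27456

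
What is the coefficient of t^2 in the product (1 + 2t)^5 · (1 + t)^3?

73

Coefficient of t^2 = Σ_{j} C(5,j)·2^j·C(3,2-j)·1^(2-j) for j from 0 to 2.
= 3 + 30 + 40 = 73.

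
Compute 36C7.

8347680

C(36,7) = (36·35·34·33·32·31·30) / 7! = 42072307200 / 5040 = 8347680.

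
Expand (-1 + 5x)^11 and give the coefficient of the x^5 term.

1443750

The general term is C(11,j)·(-1)^j·(5x)^(11-j); the x^5 term has j = 6.
C(11,6) = 462.
Coefficient = C(11,6) · 5^5 = 462 · 3125 = 1443750.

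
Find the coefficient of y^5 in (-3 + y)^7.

189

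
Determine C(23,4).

8855

C(23,4) = (23·22·21·20) / 4! = 212520 / 24 = 8855.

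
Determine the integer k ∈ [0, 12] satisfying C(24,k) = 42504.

C(24,k) increases on 0 ≤ k ≤ 12. C(24,4) = 10626 and C(24,5) = 42504, so k = 5.

5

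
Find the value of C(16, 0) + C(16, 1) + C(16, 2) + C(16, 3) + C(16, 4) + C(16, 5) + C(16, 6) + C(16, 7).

26333

1 + 16 + 120 + 560 + 1820 + 4368 + 8008 + 11440 = 26333.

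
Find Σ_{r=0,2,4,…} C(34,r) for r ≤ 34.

Even-r terms of row 34 sum to 2^33 = 8589934592.

8589934592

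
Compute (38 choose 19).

C(38,19) = (38·37·36·35·34·33·32·31·30·29·28·27·26·25·24·23·22·21·20) / 19! = 4299578163927654889881600000 / 121645100408832000 = 35345263800.

35345263800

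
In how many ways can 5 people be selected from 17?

This is C(17,5) = 6188.

6188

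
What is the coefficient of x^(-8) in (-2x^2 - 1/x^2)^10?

General term: C(10,j)·(-2x^2)^j·(-1/x^2)^(10-j), with x-exponent 2j − 2(10−j) = 4j − 20.
Set 4j − 20 = -8: j = 3.
C(10,3) = 120; (-2)^3 = -8; (-1)^7 = -1.
Coefficient = 120 · (-8) · (-1) = 960.

960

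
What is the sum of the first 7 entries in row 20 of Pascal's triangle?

60460

1 + 20 + 190 + 1140 + 4845 + 15504 + 38760 = 60460.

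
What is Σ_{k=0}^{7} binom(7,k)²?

3432

Σ C(7,k)² is the coefficient of x^7 in (1+x)^7(1+x)^7 = (1+x)^14, i.e. C(14,7) = 3432.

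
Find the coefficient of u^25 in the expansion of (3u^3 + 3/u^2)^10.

590490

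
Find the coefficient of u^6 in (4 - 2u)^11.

30277632

The general term is C(11,j)·(4)^j·(-2u)^(11-j); the u^6 term has j = 5.
C(11,5) = 462.
Coefficient = C(11,5) · 4^5 · (-2)^6 = 462 · 1024 · 64 = 30277632.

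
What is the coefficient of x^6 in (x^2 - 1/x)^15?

6435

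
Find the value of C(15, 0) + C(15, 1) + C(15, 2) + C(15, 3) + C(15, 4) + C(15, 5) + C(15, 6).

9949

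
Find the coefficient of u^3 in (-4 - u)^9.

The general term is C(9,j)·(-4)^j·(-u)^(9-j); the u^3 term has j = 6.
C(9,6) = 84.
Coefficient = C(9,6) · (-4)^6 · (-1)^3 = 84 · 4096 · (-1) = -344064.

-344064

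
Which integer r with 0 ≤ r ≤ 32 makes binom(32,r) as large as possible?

16

C(32,r) is maximized at r = 32/2 = 16.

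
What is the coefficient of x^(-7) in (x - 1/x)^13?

286

General term: C(13,j)·(x)^j·(-1/x)^(13-j), with x-exponent 1j − 1(13−j) = 2j − 13.
Set 2j − 13 = -7: j = 3.
C(13,3) = 286; 1^3 = 1; (-1)^10 = 1.
Coefficient = 286 · 1 · 1 = 286.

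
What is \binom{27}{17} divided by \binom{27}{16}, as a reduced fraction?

11/17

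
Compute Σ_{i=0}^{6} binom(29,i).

621616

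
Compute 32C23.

28048800

C(32,23) = C(32,9) by symmetry.
C(32,9) = (32·31·30·29·28·27·26·25·24) / 9! = 10178348544000 / 362880 = 28048800.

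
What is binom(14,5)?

2002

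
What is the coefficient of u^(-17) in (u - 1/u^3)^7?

7

General term: C(7,j)·(u)^j·(-1/u^3)^(7-j), with u-exponent 1j − 3(7−j) = 4j − 21.
Set 4j − 21 = -17: j = 1.
C(7,1) = 7; 1^1 = 1; (-1)^6 = 1.
Coefficient = 7 · 1 · 1 = 7.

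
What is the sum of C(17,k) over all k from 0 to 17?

The entries of row 17 sum to 2^17 = 131072.

131072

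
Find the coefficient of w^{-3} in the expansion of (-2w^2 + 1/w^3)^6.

-160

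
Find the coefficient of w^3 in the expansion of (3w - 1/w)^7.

5103

General term: C(7,j)·(3w)^j·(-1/w)^(7-j), with w-exponent 1j − 1(7−j) = 2j − 7.
Set 2j − 7 = 3: j = 5.
C(7,5) = 21; 3^5 = 243; (-1)^2 = 1.
Coefficient = 21 · 243 · 1 = 5103.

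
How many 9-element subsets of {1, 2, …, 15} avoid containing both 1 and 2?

3289

All 9-subsets: C(15,9) = 5005. Those containing both fixed elements: C(13,7) = 1716.
5005 − 1716 = 3289.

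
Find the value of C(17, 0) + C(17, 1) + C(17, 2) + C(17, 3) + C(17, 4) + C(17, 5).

1 + 17 + 136 + 680 + 2380 + 6188 = 9402.

9402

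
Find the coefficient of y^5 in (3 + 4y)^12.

The general term is C(12,j)·(3)^j·(4y)^(12-j); the y^5 term has j = 7.
C(12,7) = 792.
Coefficient = C(12,7) · 3^7 · 4^5 = 792 · 2187 · 1024 = 1773674496.

1773674496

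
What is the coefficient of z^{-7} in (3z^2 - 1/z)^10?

General term: C(10,j)·(3z^2)^j·(-1/z)^(10-j), with z-exponent 2j − 1(10−j) = 3j − 10.
Set 3j − 10 = -7: j = 1.
C(10,1) = 10; 3^1 = 3; (-1)^9 = -1.
Coefficient = 10 · 3 · (-1) = -30.

-30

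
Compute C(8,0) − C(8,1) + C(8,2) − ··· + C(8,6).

The partial alternating sum Σ_{k=0}^{6} (−1)^k C(8,k) = (−1)^6 C(7,6) = 7.

7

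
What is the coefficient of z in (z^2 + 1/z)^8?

General term: C(8,j)·(z^2)^j·(1/z)^(8-j), with z-exponent 2j − 1(8−j) = 3j − 8.
Set 3j − 8 = 1: j = 3.
C(8,3) = 56; 1^3 = 1; 1^5 = 1.
Coefficient = 56 · 1 · 1 = 56.

56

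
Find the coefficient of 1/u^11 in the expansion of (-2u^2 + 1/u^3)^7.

General term: C(7,j)·(-2u^2)^j·(1/u^3)^(7-j), with u-exponent 2j − 3(7−j) = 5j − 21.
Set 5j − 21 = -11: j = 2.
C(7,2) = 21; (-2)^2 = 4; 1^5 = 1.
Coefficient = 21 · 4 · 1 = 84.

84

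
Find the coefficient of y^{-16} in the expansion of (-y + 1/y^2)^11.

General term: C(11,j)·(-y)^j·(1/y^2)^(11-j), with y-exponent 1j − 2(11−j) = 3j − 22.
Set 3j − 22 = -16: j = 2.
C(11,2) = 55; (-1)^2 = 1; 1^9 = 1.
Coefficient = 55 · 1 · 1 = 55.

55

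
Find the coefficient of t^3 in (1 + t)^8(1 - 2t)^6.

40

Coefficient of t^3 = Σ_{j} C(8,j)·1^j·C(6,3-j)·(-2)^(3-j) for j from 0 to 3.
= (-160) + 480 + (-336) + 56 = 40.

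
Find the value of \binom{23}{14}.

C(23,14) = C(23,9) by symmetry.
C(23,9) = (23·22·21·20·19·18·17·16·15) / 9! = 296541907200 / 362880 = 817190.

817190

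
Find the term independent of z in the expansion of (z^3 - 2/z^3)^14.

General term: C(14,j)·(z^3)^j·(-2/z^3)^(14-j), with z-exponent 3j − 3(14−j) = 6j − 42.
Set 6j − 42 = 0: j = 7.
C(14,7) = 3432; 1^7 = 1; (-2)^7 = -128.
Coefficient = 3432 · 1 · (-128) = -439296.

-439296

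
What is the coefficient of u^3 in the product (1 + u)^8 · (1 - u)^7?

-7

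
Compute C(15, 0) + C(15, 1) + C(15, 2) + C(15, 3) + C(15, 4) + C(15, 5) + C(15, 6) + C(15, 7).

1 + 15 + 105 + 455 + 1365 + 3003 + 5005 + 6435 = 16384.

16384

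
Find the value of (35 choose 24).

417225900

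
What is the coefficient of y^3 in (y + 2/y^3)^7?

14

General term: C(7,j)·(y)^j·(2/y^3)^(7-j), with y-exponent 1j − 3(7−j) = 4j − 21.
Set 4j − 21 = 3: j = 6.
C(7,6) = 7; 1^6 = 1; 2^1 = 2.
Coefficient = 7 · 1 · 2 = 14.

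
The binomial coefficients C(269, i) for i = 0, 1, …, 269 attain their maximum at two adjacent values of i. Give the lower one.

134

For odd n = 269, C(269,i) peaks at i = (n−1)/2 and (n+1)/2; the lower is 134.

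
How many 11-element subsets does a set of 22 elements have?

C(22,11) = (22·21·20·19·18·17·16·15·14·13·12) / 11! = 28158588057600 / 39916800 = 705432.

705432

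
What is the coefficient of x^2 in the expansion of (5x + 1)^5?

The general term is C(5,j)·(5x)^j·(1)^(5-j); the x^2 term has j = 2.
C(5,2) = 10.
Coefficient = C(5,2) · 5^2 = 10 · 25 = 250.

250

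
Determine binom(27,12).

17383860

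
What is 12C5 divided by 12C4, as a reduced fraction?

C(n,k+1)/C(n,k) = (n−k)/(k+1) = (12−4)/(4+1) = 8/5.

8/5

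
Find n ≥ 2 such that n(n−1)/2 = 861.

42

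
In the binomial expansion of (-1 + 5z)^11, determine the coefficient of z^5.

1443750

The general term is C(11,j)·(-1)^j·(5z)^(11-j); the z^5 term has j = 6.
C(11,6) = 462.
Coefficient = C(11,6) · 5^5 = 462 · 3125 = 1443750.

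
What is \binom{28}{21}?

1184040

C(28,21) = C(28,7) by symmetry.
C(28,7) = (28·27·26·25·24·23·22) / 7! = 5967561600 / 5040 = 1184040.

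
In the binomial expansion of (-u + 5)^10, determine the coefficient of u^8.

The general term is C(10,j)·(-u)^j·(5)^(10-j); the u^8 term has j = 8.
C(10,8) = 45.
Coefficient = C(10,8) · 5^2 = 45 · 25 = 1125.

1125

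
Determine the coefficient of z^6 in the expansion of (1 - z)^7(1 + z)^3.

Coefficient of z^6 = Σ_{j} C(7,j)·(-1)^j·C(3,6-j)·1^(6-j) for j from 3 to 6.
= (-35) + 105 + (-63) + 7 = 14.

14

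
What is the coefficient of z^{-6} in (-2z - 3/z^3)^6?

4320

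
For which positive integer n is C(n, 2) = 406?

29

n(n−1)/2 = 406 ⇒ n(n−1) = 812. Since 29·28 = 812, n = 29.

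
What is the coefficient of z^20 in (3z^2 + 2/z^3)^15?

669615660

General term: C(15,j)·(3z^2)^j·(2/z^3)^(15-j), with z-exponent 2j − 3(15−j) = 5j − 45.
Set 5j − 45 = 20: j = 13.
C(15,13) = 105; 3^13 = 1594323; 2^2 = 4.
Coefficient = 105 · 1594323 · 4 = 669615660.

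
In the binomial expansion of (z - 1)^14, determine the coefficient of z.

-14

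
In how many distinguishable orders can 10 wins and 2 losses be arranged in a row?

66

Choose positions for the wins: C(12,10) = 66.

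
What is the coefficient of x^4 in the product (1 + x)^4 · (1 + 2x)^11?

11969

Coefficient of x^4 = Σ_{j} C(4,j)·1^j·C(11,4-j)·2^(4-j) for j from 0 to 4.
= 5280 + 5280 + 1320 + 88 + 1 = 11969.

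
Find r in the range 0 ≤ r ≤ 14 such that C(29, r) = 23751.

C(29,r) increases on 0 ≤ r ≤ 14. C(29,3) = 3654 and C(29,4) = 23751, so r = 4.

4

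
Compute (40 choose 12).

5586853480

C(40,12) = (40·39·38·37·36·35·34·33·32·31·30·29) / 12! = 2676111755885568000 / 479001600 = 5586853480.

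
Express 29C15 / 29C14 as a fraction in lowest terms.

C(n,k+1)/C(n,k) = (n−k)/(k+1) = (29−14)/(14+1) = 15/15 = 1.

1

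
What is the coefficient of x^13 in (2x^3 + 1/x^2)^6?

General term: C(6,j)·(2x^3)^j·(1/x^2)^(6-j), with x-exponent 3j − 2(6−j) = 5j − 12.
Set 5j − 12 = 13: j = 5.
C(6,5) = 6; 2^5 = 32; 1^1 = 1.
Coefficient = 6 · 32 · 1 = 192.

192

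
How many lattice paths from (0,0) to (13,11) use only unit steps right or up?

Each path is a sequence of 24 steps with 13 rights: C(24,13) = 2496144.

2496144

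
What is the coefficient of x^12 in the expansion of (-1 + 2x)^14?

372736

The general term is C(14,j)·(-1)^j·(2x)^(14-j); the x^12 term has j = 2.
C(14,2) = 91.
Coefficient = C(14,2) · 2^12 = 91 · 4096 = 372736.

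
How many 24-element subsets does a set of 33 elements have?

38567100

C(33,24) = C(33,9) by symmetry.
C(33,9) = (33·32·31·30·29·28·27·26·25) / 9! = 13995229248000 / 362880 = 38567100.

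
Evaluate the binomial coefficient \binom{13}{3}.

286

C(13,3) = (13·12·11) / 3! = 1716 / 6 = 286.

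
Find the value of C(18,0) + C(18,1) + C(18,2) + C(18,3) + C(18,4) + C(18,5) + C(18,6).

31180

1 + 18 + 153 + 816 + 3060 + 8568 + 18564 = 31180.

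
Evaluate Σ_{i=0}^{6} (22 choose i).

110056

1 + 22 + 231 + 1540 + 7315 + 26334 + 74613 = 110056.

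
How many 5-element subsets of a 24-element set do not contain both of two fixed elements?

40964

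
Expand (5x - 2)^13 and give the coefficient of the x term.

266240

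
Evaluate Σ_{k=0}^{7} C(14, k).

9908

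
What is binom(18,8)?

43758

C(18,8) = (18·17·16·15·14·13·12·11) / 8! = 1764322560 / 40320 = 43758.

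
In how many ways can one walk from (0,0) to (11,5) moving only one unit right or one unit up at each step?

4368

Each path is a sequence of 16 steps with 11 rights: C(16,11) = 4368.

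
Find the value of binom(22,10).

646646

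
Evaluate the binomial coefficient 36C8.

30260340

C(36,8) = (36·35·34·33·32·31·30·29) / 8! = 1220096908800 / 40320 = 30260340.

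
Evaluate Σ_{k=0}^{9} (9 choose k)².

48620

Σ C(9,k)² is the coefficient of x^9 in (1+x)^9(1+x)^9 = (1+x)^18, i.e. C(18,9) = 48620.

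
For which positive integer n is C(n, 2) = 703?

n(n−1)/2 = 703 ⇒ n(n−1) = 1406. Since 38·37 = 1406, n = 38.

38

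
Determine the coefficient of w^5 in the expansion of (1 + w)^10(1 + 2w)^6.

Coefficient of w^5 = Σ_{j} C(10,j)·1^j·C(6,5-j)·2^(5-j) for j from 0 to 5.
= 192 + 2400 + 7200 + 7200 + 2520 + 252 = 19764.

19764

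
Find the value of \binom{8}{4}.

C(8,4) = (8·7·6·5) / 4! = 1680 / 24 = 70.

70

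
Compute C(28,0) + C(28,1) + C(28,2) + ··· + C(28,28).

The entries of row 28 sum to 2^28 = 268435456.

268435456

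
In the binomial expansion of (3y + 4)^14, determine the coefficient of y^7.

122974765056

The general term is C(14,j)·(3y)^j·(4)^(14-j); the y^7 term has j = 7.
C(14,7) = 3432.
Coefficient = C(14,7) · 3^7 · 4^7 = 3432 · 2187 · 16384 = 122974765056.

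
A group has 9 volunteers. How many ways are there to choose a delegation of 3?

This is C(9,3) = 84.

84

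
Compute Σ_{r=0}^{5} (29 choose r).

1 + 29 + 406 + 3654 + 23751 + 118755 = 146596.

146596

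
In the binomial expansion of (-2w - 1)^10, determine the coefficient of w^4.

3360

The general term is C(10,j)·(-2w)^j·(-1)^(10-j); the w^4 term has j = 4.
C(10,4) = 210.
Coefficient = C(10,4) · (-2)^4 = 210 · 16 = 3360.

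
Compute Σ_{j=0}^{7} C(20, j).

137980

1 + 20 + 190 + 1140 + 4845 + 15504 + 38760 + 77520 = 137980.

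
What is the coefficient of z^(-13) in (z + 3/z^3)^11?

General term: C(11,j)·(z)^j·(3/z^3)^(11-j), with z-exponent 1j − 3(11−j) = 4j − 33.
Set 4j − 33 = -13: j = 5.
C(11,5) = 462; 1^5 = 1; 3^6 = 729.
Coefficient = 462 · 1 · 729 = 336798.

336798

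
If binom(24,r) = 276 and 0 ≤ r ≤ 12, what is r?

C(24,r) increases on 0 ≤ r ≤ 12. C(24,1) = 24 and C(24,2) = 276, so r = 2.

2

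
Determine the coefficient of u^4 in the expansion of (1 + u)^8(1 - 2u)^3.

6

Coefficient of u^4 = Σ_{j} C(8,j)·1^j·C(3,4-j)·(-2)^(4-j) for j from 1 to 4.
= (-64) + 336 + (-336) + 70 = 6.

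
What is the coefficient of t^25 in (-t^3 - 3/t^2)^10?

General term: C(10,j)·(-t^3)^j·(-3/t^2)^(10-j), with t-exponent 3j − 2(10−j) = 5j − 20.
Set 5j − 20 = 25: j = 9.
C(10,9) = 10; (-1)^9 = -1; (-3)^1 = -3.
Coefficient = 10 · (-1) · (-3) = 30.

30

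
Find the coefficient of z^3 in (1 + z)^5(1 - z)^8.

Coefficient of z^3 = Σ_{j} C(5,j)·1^j·C(8,3-j)·(-1)^(3-j) for j from 0 to 3.
= (-56) + 140 + (-80) + 10 = 14.

14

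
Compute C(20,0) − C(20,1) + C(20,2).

The partial alternating sum Σ_{k=0}^{2} (−1)^k C(20,k) = (−1)^2 C(19,2) = 171.

171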